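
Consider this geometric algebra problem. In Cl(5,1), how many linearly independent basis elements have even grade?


Even subalgebra dimension = 2^(n-1)
n = 5 + 1 = 6
2^(6 - 1) = 2^5 = 32
Verification: sum of C(6,k) for even k = 1 + 15 + 15 + 1 = 32
Result = 32


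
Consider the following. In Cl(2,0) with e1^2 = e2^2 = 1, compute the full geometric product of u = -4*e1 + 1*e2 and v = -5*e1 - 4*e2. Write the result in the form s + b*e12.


Expand: (-4*e1 + 1*e2)(-5*e1 - 4*e2)
= (-4)*(-5)*e1e1 + (-4)*(-4)*e1e2 + 1*(-5)*e2e1 + 1*(-4)*e2e2
Using e1^2 = e2^2 = 1, e2e1 = -e1e2:
Scalar part s = (-4)*(-5) + 1*(-4) = 20 + (-4) = 16
Bivector part b = (-4)*(-4) - 1*(-5) = 16 - (-5) = 21
uv = 16 + 21*e12


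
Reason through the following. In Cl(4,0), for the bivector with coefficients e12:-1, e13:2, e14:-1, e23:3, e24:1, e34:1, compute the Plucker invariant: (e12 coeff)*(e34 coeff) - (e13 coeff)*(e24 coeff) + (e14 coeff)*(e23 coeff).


Plucker relation: af - be + cd
a*f = (-1)*1 = -1
b*e = 2*1 = 2
c*d = (-1)*3 = -3
af - be + cd = -1 - 2 + (-3)
= -6


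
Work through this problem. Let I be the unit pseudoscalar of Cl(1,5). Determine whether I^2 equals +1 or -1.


The pseudoscalar I = e1...e_n (product of all n generators) of Cl(p,q) satisfies I^2 = (-1)^(q + n(n-1)/2).
p = 1, q = 5, n = p + q = 6
n(n-1)/2 = 6 * 5 / 2 = 15
Exponent = q + n(n-1)/2 = 5 + 15 = 20
I^2 = (-1)^20 = +1


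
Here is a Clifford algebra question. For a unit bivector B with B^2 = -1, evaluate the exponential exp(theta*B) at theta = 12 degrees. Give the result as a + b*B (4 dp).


For a unit bivector B with B^2 = -1, the exponential series gives
e^(theta*B) = cos(theta) + sin(theta)*B (the GA analogue of Euler's formula).
theta = 12 degrees = 0.20944 rad
cos(12 deg) = 0.9781
sin(12 deg) = 0.2079
exp(theta*B) = 0.9781 + 0.2079*B


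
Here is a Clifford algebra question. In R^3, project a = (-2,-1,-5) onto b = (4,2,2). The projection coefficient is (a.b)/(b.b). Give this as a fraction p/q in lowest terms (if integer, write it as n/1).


Projection coefficient = (a . b) / (b . b)
a . b = (-2)*4 + (-1)*2 + (-5)*2
= -8 + (-2) + (-10) = -20
b . b = 4^2 + 2^2 + 2^2
= 16 + 4 + 4 = 24
Coefficient = -20/24
In lowest terms: -5/6


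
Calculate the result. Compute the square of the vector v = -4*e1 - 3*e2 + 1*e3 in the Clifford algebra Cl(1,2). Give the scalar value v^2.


v^2 = sum of c_i^2 * e_i^2
Positive signature terms (e_i^2 = +1): (-4)^2 = 16
Negative signature terms (e_j^2 = -1): (-3)^2 + 1^2 = 10
v^2 = 16 - 10 = 6


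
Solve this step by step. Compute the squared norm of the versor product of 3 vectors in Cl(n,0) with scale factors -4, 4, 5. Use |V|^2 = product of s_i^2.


Each vector v_i has |v_i|^2 = s_i^2
Squared scales: (-4)^2 = 16, 4^2 = 16, 5^2 = 25
|V|^2 = 16 * 16 * 25
= 6400


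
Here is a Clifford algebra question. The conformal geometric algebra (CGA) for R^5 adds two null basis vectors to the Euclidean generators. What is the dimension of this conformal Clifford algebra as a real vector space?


The conformal model of R^5 uses Cl(6,1): the 5 Euclidean generators plus two extra orthogonal generators e+ (e+^2 = +1) and e- (e-^2 = -1), from which the null vectors e0, einf are built.
Number of generators m = 5 + 2 = 7.
dim Cl(p,q) = 2^m = 2^7 = 128


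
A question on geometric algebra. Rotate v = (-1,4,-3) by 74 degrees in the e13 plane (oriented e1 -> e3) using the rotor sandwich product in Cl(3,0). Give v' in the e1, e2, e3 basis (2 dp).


Rotor R = cos(37deg) - sin(37deg)*e13
Rotation angle theta = 2 * 37 = 74 degrees in the e13 plane (e1 -> e3).
The component perpendicular to the plane (e2) is invariant: v'_2 = v2 = 4.00
cos(74deg) = 0.2756, sin(74deg) = 0.9613
v'_1 = v1*cos(theta) - v3*sin(theta) = -1*0.2756 - (-3)*0.9613 = 2.61
v'_3 = v1*sin(theta) + v3*cos(theta) = -1*0.9613 + (-3)*0.2756 = -1.79
v' = 2.61*e1 + 4.00*e2 - 1.79*e3


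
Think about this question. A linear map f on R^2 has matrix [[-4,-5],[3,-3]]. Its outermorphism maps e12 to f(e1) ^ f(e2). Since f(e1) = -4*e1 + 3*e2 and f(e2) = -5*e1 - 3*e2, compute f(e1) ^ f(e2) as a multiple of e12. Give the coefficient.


The outermorphism of a linear map f sends e1^e2 to f(e1)^f(e2).
f(e1) = -4*e1 + 3*e2
f(e2) = -5*e1 - 3*e2
f(e1) ^ f(e2) = (-4*e1 + 3*e2) ^ (-5*e1 - 3*e2)
= (-4)*(-3)*e12 + 3*(-5)*e21
= (12 - (-15))*e12
= 27*e12
Coefficient = 27


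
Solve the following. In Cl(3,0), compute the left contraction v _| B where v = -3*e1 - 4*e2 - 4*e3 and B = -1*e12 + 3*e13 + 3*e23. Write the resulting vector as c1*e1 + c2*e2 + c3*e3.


Left contraction v _| B = <vB>_1 (grade-1 part of the geometric product vB).
Using e1_|e12 = e2, e2_|e12 = -e1, e1_|e13 = e3, e3_|e13 = -e1, e2_|e23 = e3, e3_|e23 = -e2:
e1 coeff: -v2*b12 - v3*b13 = -(-4)*(-1) - (-4)*(3) = 8
e2 coeff: v1*b12 - v3*b23 = (-3)*(-1) - (-4)*(3) = 15
e3 coeff: v1*b13 + v2*b23 = (-3)*(3) + (-4)*(3) = -21
v _| B = 8*e1 + 15*e2 - 21*e3


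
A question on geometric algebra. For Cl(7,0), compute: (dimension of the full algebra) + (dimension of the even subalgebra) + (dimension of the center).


n = 7 + 0 = 7
Total dim = 2^7 = 128
Even subalgebra dim = 2^6 = 64
n is odd, so center dim = 2
Sum = 128 + 64 + 2 = 194


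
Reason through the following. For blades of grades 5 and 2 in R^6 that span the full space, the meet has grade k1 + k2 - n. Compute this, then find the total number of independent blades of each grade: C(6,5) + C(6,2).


Meet grade = grade(A) + grade(B) - n
= 5 + 2 - 6 = 1
C(6,5) = 6
C(6,2) = 15
dim_A + dim_B = 6 + 15 = 21


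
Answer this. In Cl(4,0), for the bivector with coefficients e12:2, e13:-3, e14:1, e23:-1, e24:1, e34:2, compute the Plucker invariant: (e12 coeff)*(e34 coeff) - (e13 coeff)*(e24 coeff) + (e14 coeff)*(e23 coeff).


Plucker relation: af - be + cd
a*f = 2*2 = 4
b*e = (-3)*1 = -3
c*d = 1*(-1) = -1
af - be + cd = 4 - (-3) + (-1)
= 6


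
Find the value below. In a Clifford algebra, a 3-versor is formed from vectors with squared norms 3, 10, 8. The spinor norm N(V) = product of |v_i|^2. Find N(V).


Spinor norm N(V) = |v1|^2 * |v2|^2 * ... * |v3|^2
= 3 * 10 * 8
Running product: 3, 30, 240
N(V) = 240


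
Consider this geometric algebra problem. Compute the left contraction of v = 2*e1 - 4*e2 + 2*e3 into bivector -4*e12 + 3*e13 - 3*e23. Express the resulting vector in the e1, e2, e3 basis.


Left contraction v _| B = <vB>_1 (grade-1 part of the geometric product vB).
Using e1_|e12 = e2, e2_|e12 = -e1, e1_|e13 = e3, e3_|e13 = -e1, e2_|e23 = e3, e3_|e23 = -e2:
e1 coeff: -v2*b12 - v3*b13 = -(-4)*(-4) - (2)*(3) = -22
e2 coeff: v1*b12 - v3*b23 = (2)*(-4) - (2)*(-3) = -2
e3 coeff: v1*b13 + v2*b23 = (2)*(3) + (-4)*(-3) = 18
v _| B = -22*e1 - 2*e2 + 18*e3


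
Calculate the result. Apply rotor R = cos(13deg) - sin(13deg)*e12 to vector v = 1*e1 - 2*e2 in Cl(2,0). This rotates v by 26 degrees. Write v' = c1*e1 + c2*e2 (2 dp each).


Rotor R = cos(13deg) - sin(13deg)*e12
Rotation angle theta = 2 * 13 = 26 degrees
v' = R*v*~R rotates v by theta.
cos(26deg) = 0.8988, sin(26deg) = 0.4384
v'_1 = 1*cos(26deg) - (-2)*sin(26deg)
= 1*0.8988 - (-2)*0.4384
= 1.78
v'_2 = 1*sin(26deg) + (-2)*cos(26deg)
= 1*0.4384 + (-2)*0.8988
= -1.36
v' = 1.78*e1 - 1.36*e2


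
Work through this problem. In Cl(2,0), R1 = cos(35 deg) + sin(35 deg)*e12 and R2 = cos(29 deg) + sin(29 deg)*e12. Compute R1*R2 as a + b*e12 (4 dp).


Same-plane rotors commute and their half-angles add:
R1*R2 = cos(a1 + a2) + sin(a1 + a2)*e12.
a1 + a2 = 35 + 29 = 64 deg
cos(64 deg) = 0.4384
sin(64 deg) = 0.8988
R1*R2 = 0.4384 + 0.8988*e12


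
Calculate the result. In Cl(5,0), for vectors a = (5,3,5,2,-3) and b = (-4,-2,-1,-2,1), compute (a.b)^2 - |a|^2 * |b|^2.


a . b = 5*(-4) + 3*(-2) + 5*(-1) + 2*(-2) + (-3)*1
= -20 + (-6) + (-5) + (-4) + (-3) = -38
|a|^2 = 5^2 + 3^2 + 5^2 + 2^2 + (-3)^2 = 72
|b|^2 = (-4)^2 + (-2)^2 + (-1)^2 + (-2)^2 + 1^2 = 26
(a.b)^2 = (-38)^2 = 1444
|a|^2 * |b|^2 = 72 * 26 = 1872
Result = 1444 - 1872 = -428


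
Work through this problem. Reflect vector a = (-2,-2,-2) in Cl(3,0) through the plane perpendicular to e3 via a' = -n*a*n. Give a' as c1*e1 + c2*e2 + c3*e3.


Reflection formula: a' = -n*a*n, with n = e3 (unit vector, n^2 = 1).
For reflection through hyperplane perp to e3:
The component along e3 flips sign, others stay.
a = (-2, -2, -2)
a' = (-2, -2, 2)
a' = -2*e1 - 2*e2 + 2*e3


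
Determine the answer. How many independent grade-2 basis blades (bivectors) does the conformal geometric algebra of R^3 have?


The conformal model of R^3 uses Cl(4,1) with m = 3 + 2 = 5 generators.
Number of grade-2 blades = C(m, 2) = C(5, 2)
= 5*4/2 = 10


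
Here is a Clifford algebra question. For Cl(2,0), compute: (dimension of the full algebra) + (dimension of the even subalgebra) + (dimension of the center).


n = 2 + 0 = 2
Total dim = 2^2 = 4
Even subalgebra dim = 2^1 = 2
n is even, so center dim = 1
Sum = 4 + 2 + 1 = 7


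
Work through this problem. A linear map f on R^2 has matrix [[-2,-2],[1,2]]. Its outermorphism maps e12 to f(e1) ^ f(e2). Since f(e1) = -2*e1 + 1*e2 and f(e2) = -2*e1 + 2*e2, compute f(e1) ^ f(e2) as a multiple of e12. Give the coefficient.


The outermorphism of a linear map f sends e1^e2 to f(e1)^f(e2).
f(e1) = -2*e1 + 1*e2
f(e2) = -2*e1 + 2*e2
f(e1) ^ f(e2) = (-2*e1 + 1*e2) ^ (-2*e1 + 2*e2)
= (-2)*2*e12 + 1*(-2)*e21
= (-4 - (-2))*e12
= -2*e12
Coefficient = -2


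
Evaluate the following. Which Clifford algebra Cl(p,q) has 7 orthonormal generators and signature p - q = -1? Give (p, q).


We need p + q = 7 and p - q = -1.
Adding: 2p = 7 + (-1) = 6, so p = 3.
Then q = 7 - 3 = 4.
(p, q) = (3, 4)


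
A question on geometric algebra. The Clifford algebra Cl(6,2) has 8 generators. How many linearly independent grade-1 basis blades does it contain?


Number of grade-k basis blades in Cl(p,q) with n = p + q is C(n, k).
n = 6 + 2 = 8
C(8, 1) = 8! / (1! * 7!)
= 40320 / (1 * 5040)
= 8


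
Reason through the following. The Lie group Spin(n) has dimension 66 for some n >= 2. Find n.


dim Spin(n) = dim so(n) = n(n-1)/2.
Solve n(n-1)/2 = 66, i.e. n^2 - n - 132 = 0.
Discriminant = 1 + 8*66 = 529
n = (1 + sqrt(529))/2 = (1 + 23)/2 = 12


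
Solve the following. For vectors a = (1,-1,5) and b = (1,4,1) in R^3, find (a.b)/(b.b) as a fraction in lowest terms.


Projection coefficient = (a . b) / (b . b)
a . b = 1*1 + (-1)*4 + 5*1
= 1 + (-4) + 5 = 2
b . b = 1^2 + 4^2 + 1^2
= 1 + 16 + 1 = 18
Coefficient = 2/18
In lowest terms: 1/9


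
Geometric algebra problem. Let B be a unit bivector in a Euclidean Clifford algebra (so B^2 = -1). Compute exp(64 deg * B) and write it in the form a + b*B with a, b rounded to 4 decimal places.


For a unit bivector B with B^2 = -1, the exponential series gives
e^(theta*B) = cos(theta) + sin(theta)*B (the GA analogue of Euler's formula).
theta = 64 degrees = 1.117011 rad
cos(64 deg) = 0.4384
sin(64 deg) = 0.8988
exp(theta*B) = 0.4384 + 0.8988*B


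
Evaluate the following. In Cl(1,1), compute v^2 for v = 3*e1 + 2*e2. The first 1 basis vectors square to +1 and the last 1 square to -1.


v^2 = sum of c_i^2 * e_i^2
Positive signature terms (e_i^2 = +1): 3^2 = 9
Negative signature terms (e_j^2 = -1): 2^2 = 4
v^2 = 9 - 4 = 5


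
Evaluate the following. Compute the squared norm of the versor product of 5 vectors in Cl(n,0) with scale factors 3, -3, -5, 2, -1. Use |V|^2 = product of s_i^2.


Each vector v_i has |v_i|^2 = s_i^2
Squared scales: 3^2 = 9, (-3)^2 = 9, (-5)^2 = 25, 2^2 = 4, (-1)^2 = 1
|V|^2 = 9 * 9 * 25 * 4 * 1
= 8100


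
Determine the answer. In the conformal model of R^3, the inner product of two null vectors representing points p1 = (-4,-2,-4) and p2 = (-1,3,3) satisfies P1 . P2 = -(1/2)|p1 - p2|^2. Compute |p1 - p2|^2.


p1 - p2 = (-3, -5, -7)
|p1 - p2|^2 = (-3)^2 + (-5)^2 + (-7)^2
= 9 + 25 + 49
= 83


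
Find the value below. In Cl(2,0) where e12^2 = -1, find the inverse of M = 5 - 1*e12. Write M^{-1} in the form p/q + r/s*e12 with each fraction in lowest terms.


M = 5 - 1*e12, where e12^2 = -1.
Since M commutes with its reverse ~M = a - b*e12, M * ~M = a^2 - b^2*e12^2 = a^2 + b^2.
So M^{-1} = ~M / (a^2 + b^2) = (a - b*e12)/(a^2 + b^2).
a^2 + b^2 = 25 + 1 = 26
Scalar part = 5/26 = 5/26
Bivector coeff = 1/26 = 1/26
M^{-1} = 5/26 + 1/26*e12


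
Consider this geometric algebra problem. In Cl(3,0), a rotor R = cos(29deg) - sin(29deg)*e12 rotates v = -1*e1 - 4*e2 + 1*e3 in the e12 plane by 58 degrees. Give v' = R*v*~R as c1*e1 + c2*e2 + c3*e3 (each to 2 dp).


Rotor R = cos(29deg) - sin(29deg)*e12
Rotation angle theta = 2 * 29 = 58 degrees in the e12 plane (e1 -> e2).
The component perpendicular to the plane (e3) is invariant: v'_3 = v3 = 1.00
cos(58deg) = 0.5299, sin(58deg) = 0.8480
v'_1 = v1*cos(theta) - v2*sin(theta) = -1*0.5299 - (-4)*0.8480 = 2.86
v'_2 = v1*sin(theta) + v2*cos(theta) = -1*0.8480 + (-4)*0.5299 = -2.97
v' = 2.86*e1 - 2.97*e2 + 1.00*e3


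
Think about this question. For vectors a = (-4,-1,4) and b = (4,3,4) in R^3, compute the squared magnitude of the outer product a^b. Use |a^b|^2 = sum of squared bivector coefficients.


a wedge b = (a1*b2 - a2*b1)*e12 + (a1*b3 - a3*b1)*e13 + (a2*b3 - a3*b2)*e23
e12 coeff: (-4)*3 - (-1)*4 = -12 - (-4) = -8
e13 coeff: (-4)*4 - 4*4 = -16 - 16 = -32
e23 coeff: (-1)*4 - 4*3 = -4 - 12 = -16
|a wedge b|^2 = (-8)^2 + (-32)^2 + (-16)^2
= 64 + 1024 + 256
= 1344


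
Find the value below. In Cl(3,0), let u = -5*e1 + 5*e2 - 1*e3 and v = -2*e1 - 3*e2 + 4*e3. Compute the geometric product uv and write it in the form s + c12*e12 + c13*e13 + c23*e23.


In Cl(3,0): e_i^2 = 1, e_ie_j = -e_je_i for i != j.
Scalar part = u . v = (-5)*(-2) + 5*(-3) + (-1)*4
= 10 + (-15) + (-4) = -9
e12 coeff = (-5)*(-3) - 5*(-2) = 15 - (-10) = 25
e13 coeff = (-5)*4 - (-1)*(-2) = -20 - 2 = -22
e23 coeff = 5*4 - (-1)*(-3) = 20 - 3 = 17
uv = -9 + 25*e12 - 22*e13 + 17*e23


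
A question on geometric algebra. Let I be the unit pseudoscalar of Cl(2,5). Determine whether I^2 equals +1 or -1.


The pseudoscalar I = e1...e_n (product of all n generators) of Cl(p,q) satisfies I^2 = (-1)^(q + n(n-1)/2).
p = 2, q = 5, n = p + q = 7
n(n-1)/2 = 7 * 6 / 2 = 21
Exponent = q + n(n-1)/2 = 5 + 21 = 26
I^2 = (-1)^26 = +1


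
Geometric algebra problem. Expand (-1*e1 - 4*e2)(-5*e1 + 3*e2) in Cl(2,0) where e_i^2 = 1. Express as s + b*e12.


Expand: (-1*e1 - 4*e2)(-5*e1 + 3*e2)
= (-1)*(-5)*e1e1 + (-1)*3*e1e2 + (-4)*(-5)*e2e1 + (-4)*3*e2e2
Using e1^2 = e2^2 = 1, e2e1 = -e1e2:
Scalar part s = (-1)*(-5) + (-4)*3 = 5 + (-12) = -7
Bivector part b = (-1)*3 - (-4)*(-5) = -3 - 20 = -23
uv = -7 - 23*e12


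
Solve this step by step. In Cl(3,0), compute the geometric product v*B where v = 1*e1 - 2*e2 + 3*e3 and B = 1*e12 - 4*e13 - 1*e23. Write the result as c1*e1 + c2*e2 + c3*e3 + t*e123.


vB has grade-1 (vector) and grade-3 (trivector) parts: vB = (v _| B) + (v ^ B).
Vector part <vB>_1:
  e1: -v2*b12 - v3*b13 = -(-2)*(1) - (3)*(-4) = 14
  e2: v1*b12 - v3*b23 = (1)*(1) - (3)*(-1) = 4
  e3: v1*b13 + v2*b23 = (1)*(-4) + (-2)*(-1) = -2
Trivector part <vB>_3:
  e123: v1*b23 - v2*b13 + v3*b12 = (1)*(-1) - (-2)*(-4) + (3)*(1) = -6
vB = 14*e1 + 4*e2 - 2*e3 - 6*e123


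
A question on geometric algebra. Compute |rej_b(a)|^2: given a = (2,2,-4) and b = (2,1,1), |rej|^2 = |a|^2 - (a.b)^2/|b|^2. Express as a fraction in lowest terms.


|a|^2 = 2^2 + 2^2 + (-4)^2 = 24
|b|^2 = 2^2 + 1^2 + 1^2 = 6
a . b = 2*2 + 2*1 + (-4)*1 = 2
(a.b)^2 = 2^2 = 4
|rej|^2 = 24 - 4/6
= (144 - 4)/6
= 140/6
In lowest terms: 70/3


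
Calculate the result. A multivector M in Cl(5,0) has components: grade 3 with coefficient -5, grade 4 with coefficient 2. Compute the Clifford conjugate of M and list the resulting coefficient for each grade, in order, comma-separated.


Clifford conjugate sign for grade k: (-1)^(k(k+1)/2)
Grade 3: (-1)^(3*4/2) = (-1)^6 = 1, coeff -5 -> -5
Grade 4: (-1)^(4*5/2) = (-1)^10 = 1, coeff 2 -> 2
Conjugated coefficients: -5, 2


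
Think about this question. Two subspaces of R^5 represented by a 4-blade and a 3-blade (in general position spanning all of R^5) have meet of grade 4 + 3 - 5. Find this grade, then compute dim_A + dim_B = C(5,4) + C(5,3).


Meet grade = grade(A) + grade(B) - n
= 4 + 3 - 5 = 2
C(5,4) = 5
C(5,3) = 10
dim_A + dim_B = 5 + 10 = 15


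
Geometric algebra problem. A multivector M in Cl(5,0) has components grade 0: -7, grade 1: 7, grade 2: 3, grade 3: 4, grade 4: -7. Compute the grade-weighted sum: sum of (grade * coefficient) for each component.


Grade-weighted sum = sum of grade_k * coefficient_k
0*(-7) = 0
1*7 = 7
2*3 = 6
3*4 = 12
4*(-7) = -28
Total = 0 + 7 + 6 + 12 + (-28) = -3


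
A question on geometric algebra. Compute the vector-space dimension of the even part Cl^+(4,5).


Even subalgebra dimension = 2^(n-1)
n = 4 + 5 = 9
2^(9 - 1) = 2^8 = 256
Verification: sum of C(9,k) for even k = 1 + 36 + 126 + 84 + 9 = 256
Result = 256


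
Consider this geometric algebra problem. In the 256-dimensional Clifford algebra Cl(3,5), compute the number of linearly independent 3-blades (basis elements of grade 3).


Number of grade-k basis blades in Cl(p,q) with n = p + q is C(n, k).
n = 3 + 5 = 8
C(8, 3) = 8! / (3! * 5!)
= 40320 / (6 * 120)
= 56


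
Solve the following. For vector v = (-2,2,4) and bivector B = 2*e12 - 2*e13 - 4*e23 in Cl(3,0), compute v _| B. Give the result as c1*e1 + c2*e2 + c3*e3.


Left contraction v _| B = <vB>_1 (grade-1 part of the geometric product vB).
Using e1_|e12 = e2, e2_|e12 = -e1, e1_|e13 = e3, e3_|e13 = -e1, e2_|e23 = e3, e3_|e23 = -e2:
e1 coeff: -v2*b12 - v3*b13 = -(2)*(2) - (4)*(-2) = 4
e2 coeff: v1*b12 - v3*b23 = (-2)*(2) - (4)*(-4) = 12
e3 coeff: v1*b13 + v2*b23 = (-2)*(-2) + (2)*(-4) = -4
v _| B = 4*e1 + 12*e2 - 4*e3


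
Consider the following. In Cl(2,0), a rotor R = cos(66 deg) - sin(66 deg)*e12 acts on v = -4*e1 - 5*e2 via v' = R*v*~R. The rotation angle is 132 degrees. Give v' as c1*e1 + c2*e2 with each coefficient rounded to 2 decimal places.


Rotor R = cos(66deg) - sin(66deg)*e12
Rotation angle theta = 2 * 66 = 132 degrees
v' = R*v*~R rotates v by theta.
cos(132deg) = -0.6691, sin(132deg) = 0.7431
v'_1 = -4*cos(132deg) - (-5)*sin(132deg)
= -4*(-0.6691) - (-5)*0.7431
= 6.39
v'_2 = -4*sin(132deg) + (-5)*cos(132deg)
= -4*0.7431 + (-5)*(-0.6691)
= 0.37
v' = 6.39*e1 + 0.37*e2


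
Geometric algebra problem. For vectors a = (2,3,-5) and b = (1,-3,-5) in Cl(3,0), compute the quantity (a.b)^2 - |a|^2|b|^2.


a . b = 2*1 + 3*(-3) + (-5)*(-5)
= 2 + (-9) + 25 = 18
|a|^2 = 2^2 + 3^2 + (-5)^2 = 38
|b|^2 = 1^2 + (-3)^2 + (-5)^2 = 35
(a.b)^2 = 18^2 = 324
|a|^2 * |b|^2 = 38 * 35 = 1330
Result = 324 - 1330 = -1006


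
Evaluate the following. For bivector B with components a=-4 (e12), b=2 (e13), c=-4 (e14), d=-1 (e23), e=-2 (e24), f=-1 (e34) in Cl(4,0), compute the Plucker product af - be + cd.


Plucker relation: af - be + cd
a*f = (-4)*(-1) = 4
b*e = 2*(-2) = -4
c*d = (-4)*(-1) = 4
af - be + cd = 4 - (-4) + 4
= 12


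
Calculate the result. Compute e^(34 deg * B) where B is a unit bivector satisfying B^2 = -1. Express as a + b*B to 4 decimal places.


For a unit bivector B with B^2 = -1, the exponential series gives
e^(theta*B) = cos(theta) + sin(theta)*B (the GA analogue of Euler's formula).
theta = 34 degrees = 0.593412 rad
cos(34 deg) = 0.8290
sin(34 deg) = 0.5592
exp(theta*B) = 0.8290 + 0.5592*B


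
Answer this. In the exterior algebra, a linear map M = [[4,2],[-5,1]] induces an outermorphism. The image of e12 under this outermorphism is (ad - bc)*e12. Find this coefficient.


The outermorphism of a linear map f sends e1^e2 to f(e1)^f(e2).
f(e1) = 4*e1 - 5*e2
f(e2) = 2*e1 + 1*e2
f(e1) ^ f(e2) = (4*e1 - 5*e2) ^ (2*e1 + 1*e2)
= 4*1*e12 + (-5)*2*e21
= (4 - (-10))*e12
= 14*e12
Coefficient = 14


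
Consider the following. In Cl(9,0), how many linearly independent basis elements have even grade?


Even subalgebra dimension = 2^(n-1)
n = 9 + 0 = 9
2^(9 - 1) = 2^8 = 256
Verification: sum of C(9,k) for even k = 1 + 36 + 126 + 84 + 9 = 256
Result = 256


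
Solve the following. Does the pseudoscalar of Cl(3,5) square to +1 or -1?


The pseudoscalar I = e1...e_n (product of all n generators) of Cl(p,q) satisfies I^2 = (-1)^(q + n(n-1)/2).
p = 3, q = 5, n = p + q = 8
n(n-1)/2 = 8 * 7 / 2 = 28
Exponent = q + n(n-1)/2 = 5 + 28 = 33
I^2 = (-1)^33 = -1


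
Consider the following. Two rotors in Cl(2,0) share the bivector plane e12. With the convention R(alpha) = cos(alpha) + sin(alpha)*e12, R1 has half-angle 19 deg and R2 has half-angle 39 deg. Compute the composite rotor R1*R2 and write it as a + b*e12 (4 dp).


Same-plane rotors commute and their half-angles add:
R1*R2 = cos(a1 + a2) + sin(a1 + a2)*e12.
a1 + a2 = 19 + 39 = 58 deg
cos(58 deg) = 0.5299
sin(58 deg) = 0.8480
R1*R2 = 0.5299 + 0.8480*e12


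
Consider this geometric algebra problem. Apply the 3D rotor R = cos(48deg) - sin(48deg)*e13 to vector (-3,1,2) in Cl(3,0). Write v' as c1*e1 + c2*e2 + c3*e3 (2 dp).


Rotor R = cos(48deg) - sin(48deg)*e13
Rotation angle theta = 2 * 48 = 96 degrees in the e13 plane (e1 -> e3).
The component perpendicular to the plane (e2) is invariant: v'_2 = v2 = 1.00
cos(96deg) = -0.1045, sin(96deg) = 0.9945
v'_1 = v1*cos(theta) - v3*sin(theta) = -3*(-0.1045) - 2*0.9945 = -1.68
v'_3 = v1*sin(theta) + v3*cos(theta) = -3*0.9945 + 2*(-0.1045) = -3.19
v' = -1.68*e1 + 1.00*e2 - 3.19*e3


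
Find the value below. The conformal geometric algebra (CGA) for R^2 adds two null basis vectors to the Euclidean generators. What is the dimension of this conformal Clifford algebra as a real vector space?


The conformal model of R^2 uses Cl(3,1): the 2 Euclidean generators plus two extra orthogonal generators e+ (e+^2 = +1) and e- (e-^2 = -1), from which the null vectors e0, einf are built.
Number of generators m = 2 + 2 = 4.
dim Cl(p,q) = 2^m = 2^4 = 16


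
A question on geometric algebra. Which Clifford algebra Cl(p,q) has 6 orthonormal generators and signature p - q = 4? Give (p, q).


We need p + q = 6 and p - q = 4.
Adding: 2p = 6 + 4 = 10, so p = 5.
Then q = 6 - 5 = 1.
(p, q) = (5, 1)


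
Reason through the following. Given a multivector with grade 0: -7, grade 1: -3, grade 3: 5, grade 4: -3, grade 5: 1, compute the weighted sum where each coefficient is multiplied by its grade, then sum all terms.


Grade-weighted sum = sum of grade_k * coefficient_k
0*(-7) = 0
1*(-3) = -3
3*5 = 15
4*(-3) = -12
5*1 = 5
Total = 0 + (-3) + 15 + (-12) + 5 = 5


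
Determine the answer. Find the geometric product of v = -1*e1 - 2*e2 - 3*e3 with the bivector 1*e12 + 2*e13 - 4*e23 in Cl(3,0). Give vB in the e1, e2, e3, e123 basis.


vB has grade-1 (vector) and grade-3 (trivector) parts: vB = (v _| B) + (v ^ B).
Vector part <vB>_1:
  e1: -v2*b12 - v3*b13 = -(-2)*(1) - (-3)*(2) = 8
  e2: v1*b12 - v3*b23 = (-1)*(1) - (-3)*(-4) = -13
  e3: v1*b13 + v2*b23 = (-1)*(2) + (-2)*(-4) = 6
Trivector part <vB>_3:
  e123: v1*b23 - v2*b13 + v3*b12 = (-1)*(-4) - (-2)*(2) + (-3)*(1) = 5
vB = 8*e1 - 13*e2 + 6*e3 + 5*e123


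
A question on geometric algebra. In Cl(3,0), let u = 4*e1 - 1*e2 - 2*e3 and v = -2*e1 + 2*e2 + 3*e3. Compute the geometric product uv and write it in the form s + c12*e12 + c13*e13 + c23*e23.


In Cl(3,0): e_i^2 = 1, e_ie_j = -e_je_i for i != j.
Scalar part = u . v = 4*(-2) + (-1)*2 + (-2)*3
= -8 + (-2) + (-6) = -16
e12 coeff = 4*2 - (-1)*(-2) = 8 - 2 = 6
e13 coeff = 4*3 - (-2)*(-2) = 12 - 4 = 8
e23 coeff = (-1)*3 - (-2)*2 = -3 - (-4) = 1
uv = -16 + 6*e12 + 8*e13 + 1*e23


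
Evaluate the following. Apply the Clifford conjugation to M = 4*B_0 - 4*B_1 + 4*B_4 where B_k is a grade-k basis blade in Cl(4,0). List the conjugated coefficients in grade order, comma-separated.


Clifford conjugate sign for grade k: (-1)^(k(k+1)/2)
Grade 0: (-1)^(0*1/2) = (-1)^0 = 1, coeff 4 -> 4
Grade 1: (-1)^(1*2/2) = (-1)^1 = -1, coeff -4 -> 4
Grade 4: (-1)^(4*5/2) = (-1)^10 = 1, coeff 4 -> 4
Conjugated coefficients: 4, 4, 4


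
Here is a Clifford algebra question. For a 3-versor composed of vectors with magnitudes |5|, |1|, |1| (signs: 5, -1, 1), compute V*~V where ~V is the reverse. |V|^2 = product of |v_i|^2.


Each vector v_i has |v_i|^2 = s_i^2
Squared scales: 5^2 = 25, (-1)^2 = 1, 1^2 = 1
|V|^2 = 25 * 1 * 1
= 25


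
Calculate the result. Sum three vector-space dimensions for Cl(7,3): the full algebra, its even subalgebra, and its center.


n = 7 + 3 = 10
Total dim = 2^10 = 1024
Even subalgebra dim = 2^9 = 512
n is even, so center dim = 1
Sum = 1024 + 512 + 1 = 1537


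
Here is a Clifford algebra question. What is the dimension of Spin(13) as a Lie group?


Spin(n) double-covers SO(n); both have Lie algebra so(n) of dimension n(n-1)/2.
n = 13
n(n-1) = 13 * 12 = 156
dim Spin(13) = 156/2 = 78


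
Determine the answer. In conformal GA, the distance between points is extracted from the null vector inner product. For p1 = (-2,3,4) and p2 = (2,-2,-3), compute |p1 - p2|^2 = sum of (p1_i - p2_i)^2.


p1 - p2 = (-4, 5, 7)
|p1 - p2|^2 = (-4)^2 + 5^2 + 7^2
= 16 + 25 + 49
= 90


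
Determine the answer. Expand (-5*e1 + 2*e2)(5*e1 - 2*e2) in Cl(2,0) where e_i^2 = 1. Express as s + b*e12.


Expand: (-5*e1 + 2*e2)(5*e1 - 2*e2)
= (-5)*5*e1e1 + (-5)*(-2)*e1e2 + 2*5*e2e1 + 2*(-2)*e2e2
Using e1^2 = e2^2 = 1, e2e1 = -e1e2:
Scalar part s = (-5)*5 + 2*(-2) = -25 + (-4) = -29
Bivector part b = (-5)*(-2) - 2*5 = 10 - 10 = 0
uv = -29 + 0*e12


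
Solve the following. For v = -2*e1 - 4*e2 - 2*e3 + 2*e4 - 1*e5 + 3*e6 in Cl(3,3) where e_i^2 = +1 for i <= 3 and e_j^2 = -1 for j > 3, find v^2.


v^2 = sum of c_i^2 * e_i^2
Positive signature terms (e_i^2 = +1): (-2)^2 + (-4)^2 + (-2)^2 = 24
Negative signature terms (e_j^2 = -1): 2^2 + (-1)^2 + 3^2 = 14
v^2 = 24 - 14 = 10


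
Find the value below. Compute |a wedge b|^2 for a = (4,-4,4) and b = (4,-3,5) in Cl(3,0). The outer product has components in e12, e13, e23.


a wedge b = (a1*b2 - a2*b1)*e12 + (a1*b3 - a3*b1)*e13 + (a2*b3 - a3*b2)*e23
e12 coeff: 4*(-3) - (-4)*4 = -12 - (-16) = 4
e13 coeff: 4*5 - 4*4 = 20 - 16 = 4
e23 coeff: (-4)*5 - 4*(-3) = -20 - (-12) = -8
|a wedge b|^2 = 4^2 + 4^2 + (-8)^2
= 16 + 16 + 64
= 96


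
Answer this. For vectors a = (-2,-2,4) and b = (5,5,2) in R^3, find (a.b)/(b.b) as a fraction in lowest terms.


Projection coefficient = (a . b) / (b . b)
a . b = (-2)*5 + (-2)*5 + 4*2
= -10 + (-10) + 8 = -12
b . b = 5^2 + 5^2 + 2^2
= 25 + 25 + 4 = 54
Coefficient = -12/54
In lowest terms: -2/9


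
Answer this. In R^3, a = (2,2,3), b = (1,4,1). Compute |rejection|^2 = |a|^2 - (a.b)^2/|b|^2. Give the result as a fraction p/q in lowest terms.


|a|^2 = 2^2 + 2^2 + 3^2 = 17
|b|^2 = 1^2 + 4^2 + 1^2 = 18
a . b = 2*1 + 2*4 + 3*1 = 13
(a.b)^2 = 13^2 = 169
|rej|^2 = 17 - 169/18
= (306 - 169)/18
= 137/18
In lowest terms: 137/18


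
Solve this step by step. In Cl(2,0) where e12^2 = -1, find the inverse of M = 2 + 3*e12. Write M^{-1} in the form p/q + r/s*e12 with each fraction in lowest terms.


M = 2 + 3*e12, where e12^2 = -1.
Since M commutes with its reverse ~M = a - b*e12, M * ~M = a^2 - b^2*e12^2 = a^2 + b^2.
So M^{-1} = ~M / (a^2 + b^2) = (a - b*e12)/(a^2 + b^2).
a^2 + b^2 = 4 + 9 = 13
Scalar part = 2/13 = 2/13
Bivector coeff = -3/13 = -3/13
M^{-1} = 2/13 - 3/13*e12


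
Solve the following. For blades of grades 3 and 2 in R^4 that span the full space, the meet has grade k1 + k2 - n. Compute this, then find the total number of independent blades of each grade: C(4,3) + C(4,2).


Meet grade = grade(A) + grade(B) - n
= 3 + 2 - 4 = 1
C(4,3) = 4
C(4,2) = 6
dim_A + dim_B = 4 + 6 = 10


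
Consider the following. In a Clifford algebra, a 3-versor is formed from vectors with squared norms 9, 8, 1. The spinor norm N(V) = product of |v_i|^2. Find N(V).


Spinor norm N(V) = |v1|^2 * |v2|^2 * ... * |v3|^2
= 9 * 8 * 1
Running product: 9, 72, 72
N(V) = 72


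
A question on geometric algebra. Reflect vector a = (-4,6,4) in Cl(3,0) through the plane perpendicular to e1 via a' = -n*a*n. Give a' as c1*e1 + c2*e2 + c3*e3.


Reflection formula: a' = -n*a*n, with n = e1 (unit vector, n^2 = 1).
For reflection through hyperplane perp to e1:
The component along e1 flips sign, others stay.
a = (-4, 6, 4)
a' = (4, 6, 4)
a' = 4*e1 + 6*e2 + 4*e3


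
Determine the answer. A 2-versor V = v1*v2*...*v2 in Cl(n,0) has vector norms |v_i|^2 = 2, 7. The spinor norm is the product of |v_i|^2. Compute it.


Spinor norm N(V) = |v1|^2 * |v2|^2 * ... * |v2|^2
= 2 * 7
Running product: 2, 14
N(V) = 14


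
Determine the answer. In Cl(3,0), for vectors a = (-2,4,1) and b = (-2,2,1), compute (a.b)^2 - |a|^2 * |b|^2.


a . b = (-2)*(-2) + 4*2 + 1*1
= 4 + 8 + 1 = 13
|a|^2 = (-2)^2 + 4^2 + 1^2 = 21
|b|^2 = (-2)^2 + 2^2 + 1^2 = 9
(a.b)^2 = 13^2 = 169
|a|^2 * |b|^2 = 21 * 9 = 189
Result = 169 - 189 = -20


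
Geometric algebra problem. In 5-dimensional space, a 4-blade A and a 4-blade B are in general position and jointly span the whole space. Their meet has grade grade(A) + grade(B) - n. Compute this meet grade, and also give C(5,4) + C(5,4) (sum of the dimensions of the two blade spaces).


Meet grade = grade(A) + grade(B) - n
= 4 + 4 - 5 = 3
C(5,4) = 5
C(5,4) = 5
dim_A + dim_B = 5 + 5 = 10


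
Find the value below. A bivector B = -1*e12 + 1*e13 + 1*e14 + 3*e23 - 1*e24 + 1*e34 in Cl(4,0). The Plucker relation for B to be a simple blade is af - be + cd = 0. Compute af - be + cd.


Plucker relation: af - be + cd
a*f = (-1)*1 = -1
b*e = 1*(-1) = -1
c*d = 1*3 = 3
af - be + cd = -1 - (-1) + 3
= 3


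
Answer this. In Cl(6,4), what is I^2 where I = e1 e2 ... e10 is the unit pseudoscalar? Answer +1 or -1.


The pseudoscalar I = e1...e_n (product of all n generators) of Cl(p,q) satisfies I^2 = (-1)^(q + n(n-1)/2).
p = 6, q = 4, n = p + q = 10
n(n-1)/2 = 10 * 9 / 2 = 45
Exponent = q + n(n-1)/2 = 4 + 45 = 49
I^2 = (-1)^49 = -1


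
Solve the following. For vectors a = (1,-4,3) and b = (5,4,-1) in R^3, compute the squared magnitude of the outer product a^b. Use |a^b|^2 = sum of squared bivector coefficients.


a wedge b = (a1*b2 - a2*b1)*e12 + (a1*b3 - a3*b1)*e13 + (a2*b3 - a3*b2)*e23
e12 coeff: 1*4 - (-4)*5 = 4 - (-20) = 24
e13 coeff: 1*(-1) - 3*5 = -1 - 15 = -16
e23 coeff: (-4)*(-1) - 3*4 = 4 - 12 = -8
|a wedge b|^2 = 24^2 + (-16)^2 + (-8)^2
= 576 + 256 + 64
= 896


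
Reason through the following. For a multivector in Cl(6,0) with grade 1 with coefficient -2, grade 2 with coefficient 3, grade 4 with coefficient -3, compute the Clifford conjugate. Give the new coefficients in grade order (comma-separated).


Clifford conjugate sign for grade k: (-1)^(k(k+1)/2)
Grade 1: (-1)^(1*2/2) = (-1)^1 = -1, coeff -2 -> 2
Grade 2: (-1)^(2*3/2) = (-1)^3 = -1, coeff 3 -> -3
Grade 4: (-1)^(4*5/2) = (-1)^10 = 1, coeff -3 -> -3
Conjugated coefficients: 2, -3, -3


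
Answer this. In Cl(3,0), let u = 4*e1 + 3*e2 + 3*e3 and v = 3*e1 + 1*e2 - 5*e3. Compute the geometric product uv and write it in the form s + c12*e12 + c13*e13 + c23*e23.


In Cl(3,0): e_i^2 = 1, e_ie_j = -e_je_i for i != j.
Scalar part = u . v = 4*3 + 3*1 + 3*(-5)
= 12 + 3 + (-15) = 0
e12 coeff = 4*1 - 3*3 = 4 - 9 = -5
e13 coeff = 4*(-5) - 3*3 = -20 - 9 = -29
e23 coeff = 3*(-5) - 3*1 = -15 - 3 = -18
uv = 0 - 5*e12 - 29*e13 - 18*e23


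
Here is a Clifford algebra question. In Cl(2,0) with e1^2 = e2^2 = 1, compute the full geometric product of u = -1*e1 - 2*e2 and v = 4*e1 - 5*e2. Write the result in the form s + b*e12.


Expand: (-1*e1 - 2*e2)(4*e1 - 5*e2)
= (-1)*4*e1e1 + (-1)*(-5)*e1e2 + (-2)*4*e2e1 + (-2)*(-5)*e2e2
Using e1^2 = e2^2 = 1, e2e1 = -e1e2:
Scalar part s = (-1)*4 + (-2)*(-5) = -4 + 10 = 6
Bivector part b = (-1)*(-5) - (-2)*4 = 5 - (-8) = 13
uv = 6 + 13*e12


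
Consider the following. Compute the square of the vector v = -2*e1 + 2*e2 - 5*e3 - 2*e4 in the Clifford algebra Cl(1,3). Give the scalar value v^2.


v^2 = sum of c_i^2 * e_i^2
Positive signature terms (e_i^2 = +1): (-2)^2 = 4
Negative signature terms (e_j^2 = -1): 2^2 + (-5)^2 + (-2)^2 = 33
v^2 = 4 - 33 = -29


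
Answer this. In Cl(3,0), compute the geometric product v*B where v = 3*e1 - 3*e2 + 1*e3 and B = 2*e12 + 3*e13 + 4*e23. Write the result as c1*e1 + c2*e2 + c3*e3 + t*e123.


vB has grade-1 (vector) and grade-3 (trivector) parts: vB = (v _| B) + (v ^ B).
Vector part <vB>_1:
  e1: -v2*b12 - v3*b13 = -(-3)*(2) - (1)*(3) = 3
  e2: v1*b12 - v3*b23 = (3)*(2) - (1)*(4) = 2
  e3: v1*b13 + v2*b23 = (3)*(3) + (-3)*(4) = -3
Trivector part <vB>_3:
  e123: v1*b23 - v2*b13 + v3*b12 = (3)*(4) - (-3)*(3) + (1)*(2) = 23
vB = 3*e1 + 2*e2 - 3*e3 + 23*e123


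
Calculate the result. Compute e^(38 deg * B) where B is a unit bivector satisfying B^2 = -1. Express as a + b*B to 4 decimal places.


For a unit bivector B with B^2 = -1, the exponential series gives
e^(theta*B) = cos(theta) + sin(theta)*B (the GA analogue of Euler's formula).
theta = 38 degrees = 0.663225 rad
cos(38 deg) = 0.7880
sin(38 deg) = 0.6157
exp(theta*B) = 0.7880 + 0.6157*B


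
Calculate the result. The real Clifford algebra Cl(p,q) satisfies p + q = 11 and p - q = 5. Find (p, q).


We need p + q = 11 and p - q = 5.
Adding: 2p = 11 + 5 = 16, so p = 8.
Then q = 11 - 8 = 3.
(p, q) = (8, 3)


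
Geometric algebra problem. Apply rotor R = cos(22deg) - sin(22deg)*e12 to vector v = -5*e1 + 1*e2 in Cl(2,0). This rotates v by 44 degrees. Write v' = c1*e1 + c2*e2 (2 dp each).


Rotor R = cos(22deg) - sin(22deg)*e12
Rotation angle theta = 2 * 22 = 44 degrees
v' = R*v*~R rotates v by theta.
cos(44deg) = 0.7193, sin(44deg) = 0.6947
v'_1 = -5*cos(44deg) - 1*sin(44deg)
= -5*0.7193 - 1*0.6947
= -4.29
v'_2 = -5*sin(44deg) + 1*cos(44deg)
= -5*0.6947 + 1*0.7193
= -2.75
v' = -4.29*e1 - 2.75*e2


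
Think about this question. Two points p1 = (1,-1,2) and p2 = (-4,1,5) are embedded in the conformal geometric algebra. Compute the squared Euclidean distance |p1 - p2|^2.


p1 - p2 = (5, -2, -3)
|p1 - p2|^2 = 5^2 + (-2)^2 + (-3)^2
= 25 + 4 + 9
= 38


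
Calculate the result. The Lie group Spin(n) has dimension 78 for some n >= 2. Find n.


dim Spin(n) = dim so(n) = n(n-1)/2.
Solve n(n-1)/2 = 78, i.e. n^2 - n - 156 = 0.
Discriminant = 1 + 8*78 = 625
n = (1 + sqrt(625))/2 = (1 + 25)/2 = 13


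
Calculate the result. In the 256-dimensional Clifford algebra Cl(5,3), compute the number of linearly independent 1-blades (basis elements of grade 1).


Number of grade-k basis blades in Cl(p,q) with n = p + q is C(n, k).
n = 5 + 3 = 8
C(8, 1) = 8! / (1! * 7!)
= 40320 / (1 * 5040)
= 8


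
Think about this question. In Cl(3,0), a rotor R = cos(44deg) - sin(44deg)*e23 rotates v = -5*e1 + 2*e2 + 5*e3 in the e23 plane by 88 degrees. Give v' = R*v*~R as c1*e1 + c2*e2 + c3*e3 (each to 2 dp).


Rotor R = cos(44deg) - sin(44deg)*e23
Rotation angle theta = 2 * 44 = 88 degrees in the e23 plane (e2 -> e3).
The component perpendicular to the plane (e1) is invariant: v'_1 = v1 = -5.00
cos(88deg) = 0.0349, sin(88deg) = 0.9994
v'_2 = v2*cos(theta) - v3*sin(theta) = 2*0.0349 - 5*0.9994 = -4.93
v'_3 = v2*sin(theta) + v3*cos(theta) = 2*0.9994 + 5*0.0349 = 2.17
v' = -5.00*e1 - 4.93*e2 + 2.17*e3


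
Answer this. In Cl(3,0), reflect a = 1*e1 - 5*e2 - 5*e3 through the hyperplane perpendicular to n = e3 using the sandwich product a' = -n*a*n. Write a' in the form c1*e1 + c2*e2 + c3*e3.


Reflection formula: a' = -n*a*n, with n = e3 (unit vector, n^2 = 1).
For reflection through hyperplane perp to e3:
The component along e3 flips sign, others stay.
a = (1, -5, -5)
a' = (1, -5, 5)
a' = 1*e1 - 5*e2 + 5*e3


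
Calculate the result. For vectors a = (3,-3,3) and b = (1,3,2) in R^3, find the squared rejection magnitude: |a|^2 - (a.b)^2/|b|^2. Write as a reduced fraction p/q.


|a|^2 = 3^2 + (-3)^2 + 3^2 = 27
|b|^2 = 1^2 + 3^2 + 2^2 = 14
a . b = 3*1 + (-3)*3 + 3*2 = 0
(a.b)^2 = 0^2 = 0
|rej|^2 = 27 - 0/14
= (378 - 0)/14
= 378/14
In lowest terms: 27/1


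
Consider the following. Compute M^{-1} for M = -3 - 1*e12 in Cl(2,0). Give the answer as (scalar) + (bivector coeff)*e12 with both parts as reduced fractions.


M = -3 - 1*e12, where e12^2 = -1.
Since M commutes with its reverse ~M = a - b*e12, M * ~M = a^2 - b^2*e12^2 = a^2 + b^2.
So M^{-1} = ~M / (a^2 + b^2) = (a - b*e12)/(a^2 + b^2).
a^2 + b^2 = 9 + 1 = 10
Scalar part = -3/10 = -3/10
Bivector coeff = 1/10 = 1/10
M^{-1} = -3/10 + 1/10*e12


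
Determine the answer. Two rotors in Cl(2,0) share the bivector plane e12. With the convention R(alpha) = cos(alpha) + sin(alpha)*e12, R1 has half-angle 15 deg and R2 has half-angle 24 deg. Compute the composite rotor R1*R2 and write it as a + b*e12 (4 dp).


Same-plane rotors commute and their half-angles add:
R1*R2 = cos(a1 + a2) + sin(a1 + a2)*e12.
a1 + a2 = 15 + 24 = 39 deg
cos(39 deg) = 0.7771
sin(39 deg) = 0.6293
R1*R2 = 0.7771 + 0.6293*e12


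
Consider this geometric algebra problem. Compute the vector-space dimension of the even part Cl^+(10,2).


Even subalgebra dimension = 2^(n-1)
n = 10 + 2 = 12
2^(12 - 1) = 2^11 = 2048
Verification: sum of C(12,k) for even k = 1 + 66 + 495 + 924 + 495 + 66 + 1 = 2048
Result = 2048


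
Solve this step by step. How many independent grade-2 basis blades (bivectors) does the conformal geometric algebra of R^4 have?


The conformal model of R^4 uses Cl(5,1) with m = 4 + 2 = 6 generators.
Number of grade-2 blades = C(m, 2) = C(6, 2)
= 6*5/2 = 15


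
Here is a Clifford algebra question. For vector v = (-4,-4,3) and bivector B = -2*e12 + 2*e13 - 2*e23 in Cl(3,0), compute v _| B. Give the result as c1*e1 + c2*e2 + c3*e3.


Left contraction v _| B = <vB>_1 (grade-1 part of the geometric product vB).
Using e1_|e12 = e2, e2_|e12 = -e1, e1_|e13 = e3, e3_|e13 = -e1, e2_|e23 = e3, e3_|e23 = -e2:
e1 coeff: -v2*b12 - v3*b13 = -(-4)*(-2) - (3)*(2) = -14
e2 coeff: v1*b12 - v3*b23 = (-4)*(-2) - (3)*(-2) = 14
e3 coeff: v1*b13 + v2*b23 = (-4)*(2) + (-4)*(-2) = 0
v _| B = -14*e1 + 14*e2 + 0*e3


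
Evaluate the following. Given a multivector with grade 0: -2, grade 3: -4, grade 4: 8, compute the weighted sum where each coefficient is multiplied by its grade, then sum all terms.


Grade-weighted sum = sum of grade_k * coefficient_k
0*(-2) = 0
3*(-4) = -12
4*8 = 32
Total = 0 + (-12) + 32 = 20


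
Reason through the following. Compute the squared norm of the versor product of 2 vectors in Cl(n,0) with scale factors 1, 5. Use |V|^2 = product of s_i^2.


Each vector v_i has |v_i|^2 = s_i^2
Squared scales: 1^2 = 1, 5^2 = 25
|V|^2 = 1 * 25
= 25


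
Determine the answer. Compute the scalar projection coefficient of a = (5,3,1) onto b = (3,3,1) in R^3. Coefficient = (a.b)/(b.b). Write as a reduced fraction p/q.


Projection coefficient = (a . b) / (b . b)
a . b = 5*3 + 3*3 + 1*1
= 15 + 9 + 1 = 25
b . b = 3^2 + 3^2 + 1^2
= 9 + 9 + 1 = 19
Coefficient = 25/19
In lowest terms: 25/19


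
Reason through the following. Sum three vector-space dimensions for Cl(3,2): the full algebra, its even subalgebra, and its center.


n = 3 + 2 = 5
Total dim = 2^5 = 32
Even subalgebra dim = 2^4 = 16
n is odd, so center dim = 2
Sum = 32 + 16 + 2 = 50


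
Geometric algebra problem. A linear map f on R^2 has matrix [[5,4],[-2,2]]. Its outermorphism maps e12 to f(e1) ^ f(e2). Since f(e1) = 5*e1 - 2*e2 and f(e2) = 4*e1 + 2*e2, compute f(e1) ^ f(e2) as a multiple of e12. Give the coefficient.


The outermorphism of a linear map f sends e1^e2 to f(e1)^f(e2).
f(e1) = 5*e1 - 2*e2
f(e2) = 4*e1 + 2*e2
f(e1) ^ f(e2) = (5*e1 - 2*e2) ^ (4*e1 + 2*e2)
= 5*2*e12 + (-2)*4*e21
= (10 - (-8))*e12
= 18*e12
Coefficient = 18


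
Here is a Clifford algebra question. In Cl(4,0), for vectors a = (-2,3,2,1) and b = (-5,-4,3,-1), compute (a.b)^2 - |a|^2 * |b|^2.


a . b = (-2)*(-5) + 3*(-4) + 2*3 + 1*(-1)
= 10 + (-12) + 6 + (-1) = 3
|a|^2 = (-2)^2 + 3^2 + 2^2 + 1^2 = 18
|b|^2 = (-5)^2 + (-4)^2 + 3^2 + (-1)^2 = 51
(a.b)^2 = 3^2 = 9
|a|^2 * |b|^2 = 18 * 51 = 918
Result = 9 - 918 = -909


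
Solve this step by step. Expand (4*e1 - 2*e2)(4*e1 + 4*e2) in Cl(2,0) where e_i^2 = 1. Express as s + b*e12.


Expand: (4*e1 - 2*e2)(4*e1 + 4*e2)
= 4*4*e1e1 + 4*4*e1e2 + (-2)*4*e2e1 + (-2)*4*e2e2
Using e1^2 = e2^2 = 1, e2e1 = -e1e2:
Scalar part s = 4*4 + (-2)*4 = 16 + (-8) = 8
Bivector part b = 4*4 - (-2)*4 = 16 - (-8) = 24
uv = 8 + 24*e12
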